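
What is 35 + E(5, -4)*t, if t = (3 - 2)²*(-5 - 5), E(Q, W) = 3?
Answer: 5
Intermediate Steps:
t = -10 (t = 1²*(-10) = 1*(-10) = -10)
35 + E(5, -4)*t = 35 + 3*(-10) = 35 - 30 = 5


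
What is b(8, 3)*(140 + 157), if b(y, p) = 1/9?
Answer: 33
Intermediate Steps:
b(y, p) = 1/9
b(8, 3)*(140 + 157) = (140 + 157)/9 = (1/9)*297 = 33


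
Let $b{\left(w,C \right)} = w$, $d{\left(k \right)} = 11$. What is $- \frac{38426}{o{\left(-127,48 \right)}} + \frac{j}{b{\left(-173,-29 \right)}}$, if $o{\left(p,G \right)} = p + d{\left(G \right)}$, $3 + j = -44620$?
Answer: $\frac{5911983}{10034} \approx 589.2$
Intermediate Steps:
$j = -44623$ ($j = -3 - 44620 = -44623$)
$o{\left(p,G \right)} = 11 + p$ ($o{\left(p,G \right)} = p + 11 = 11 + p$)
$- \frac{38426}{o{\left(-127,48 \right)}} + \frac{j}{b{\left(-173,-29 \right)}} = - \frac{38426}{11 - 127} - \frac{44623}{-173} = - \frac{38426}{-116} - - \frac{44623}{173} = \left(-38426\right) \left(- \frac{1}{116}\right) + \frac{44623}{173} = \frac{19213}{58} + \frac{44623}{173} = \frac{5911983}{10034}$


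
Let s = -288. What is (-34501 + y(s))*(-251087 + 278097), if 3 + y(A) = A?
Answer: -939731920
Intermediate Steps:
y(A) = -3 + A
(-34501 + y(s))*(-251087 + 278097) = (-34501 + (-3 - 288))*(-251087 + 278097) = (-34501 - 291)*27010 = -34792*27010 = -939731920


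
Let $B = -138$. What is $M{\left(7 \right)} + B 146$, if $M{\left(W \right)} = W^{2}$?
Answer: $-20099$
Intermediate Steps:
$M{\left(7 \right)} + B 146 = 7^{2} - 20148 = 49 - 20148 = -20099$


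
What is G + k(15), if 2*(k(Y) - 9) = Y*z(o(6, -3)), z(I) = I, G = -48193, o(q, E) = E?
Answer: -96413/2 ≈ -48207.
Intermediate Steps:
k(Y) = 9 - 3*Y/2 (k(Y) = 9 + (Y*(-3))/2 = 9 + (-3*Y)/2 = 9 - 3*Y/2)
G + k(15) = -48193 + (9 - 3/2*15) = -48193 + (9 - 45/2) = -48193 - 27/2 = -96413/2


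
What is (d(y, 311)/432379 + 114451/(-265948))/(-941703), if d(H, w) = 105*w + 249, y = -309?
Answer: 40735455937/108286739006967276 ≈ 3.7618e-7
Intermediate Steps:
d(H, w) = 249 + 105*w
(d(y, 311)/432379 + 114451/(-265948))/(-941703) = ((249 + 105*311)/432379 + 114451/(-265948))/(-941703) = ((249 + 32655)*(1/432379) + 114451*(-1/265948))*(-1/941703) = (32904*(1/432379) - 114451/265948)*(-1/941703) = (32904/432379 - 114451/265948)*(-1/941703) = -40735455937/114990330292*(-1/941703) = 40735455937/108286739006967276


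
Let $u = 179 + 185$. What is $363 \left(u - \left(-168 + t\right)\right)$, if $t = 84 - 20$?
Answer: $169884$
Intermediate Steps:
$u = 364$
$t = 64$
$363 \left(u - \left(-168 + t\right)\right) = 363 \left(364 - -104\right) = 363 \left(364 + \left(168 - 64\right)\right) = 363 \left(364 + 104\right) = 363 \cdot 468 = 169884$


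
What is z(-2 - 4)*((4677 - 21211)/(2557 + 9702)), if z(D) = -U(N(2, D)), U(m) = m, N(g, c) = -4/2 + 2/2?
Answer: -16534/12259 ≈ -1.3487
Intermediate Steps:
N(g, c) = -1 (N(g, c) = -4*½ + 2*(½) = -2 + 1 = -1)
z(D) = 1 (z(D) = -1*(-1) = 1)
z(-2 - 4)*((4677 - 21211)/(2557 + 9702)) = 1*((4677 - 21211)/(2557 + 9702)) = 1*(-16534/12259) = -16534/12259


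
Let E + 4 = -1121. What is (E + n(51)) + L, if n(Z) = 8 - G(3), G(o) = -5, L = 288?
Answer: -824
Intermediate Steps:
E = -1125 (E = -4 - 1121 = -1125)
n(Z) = 13 (n(Z) = 8 - 1*(-5) = 8 + 5 = 13)
(E + n(51)) + L = (-1125 + 13) + 288 = -1112 + 288 = -824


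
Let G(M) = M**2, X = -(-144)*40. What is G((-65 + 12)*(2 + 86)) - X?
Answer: 21747136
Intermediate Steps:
X = 5760 (X = -144*(-40) = 5760)
G((-65 + 12)*(2 + 86)) - X = ((-65 + 12)*(2 + 86))**2 - 1*5760 = (-53*88)**2 - 5760 = (-4664)**2 - 5760 = 21752896 - 5760 = 21747136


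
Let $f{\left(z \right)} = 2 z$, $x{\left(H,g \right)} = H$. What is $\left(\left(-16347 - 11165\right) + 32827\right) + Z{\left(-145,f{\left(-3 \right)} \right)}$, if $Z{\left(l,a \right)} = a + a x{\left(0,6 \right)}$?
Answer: $5309$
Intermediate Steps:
$Z{\left(l,a \right)} = a$ ($Z{\left(l,a \right)} = a + a 0 = a + 0 = a$)
$\left(\left(-16347 - 11165\right) + 32827\right) + Z{\left(-145,f{\left(-3 \right)} \right)} = \left(\left(-16347 - 11165\right) + 32827\right) + 2 \left(-3\right) = \left(\left(-16347 - 11165\right) + 32827\right) - 6 = \left(-27512 + 32827\right) - 6 = 5315 - 6 = 5309$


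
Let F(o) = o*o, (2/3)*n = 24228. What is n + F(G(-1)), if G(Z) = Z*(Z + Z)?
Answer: 36346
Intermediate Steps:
G(Z) = 2*Z² (G(Z) = Z*(2*Z) = 2*Z²)
n = 36342 (n = (3/2)*24228 = 36342)
F(o) = o²
n + F(G(-1)) = 36342 + (2*(-1)²)² = 36342 + (2*1)² = 36342 + 2² = 36342 + 4 = 36346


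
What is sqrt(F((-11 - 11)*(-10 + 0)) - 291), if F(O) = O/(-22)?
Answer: I*sqrt(301) ≈ 17.349*I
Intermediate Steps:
F(O) = -O/22 (F(O) = O*(-1/22) = -O/22)
sqrt(F((-11 - 11)*(-10 + 0)) - 291) = sqrt(-(-11 - 11)*(-10 + 0)/22 - 291) = sqrt(-(-1)*(-10) - 291) = sqrt(-1/22*220 - 291) = sqrt(-10 - 291) = sqrt(-301) = I*sqrt(301)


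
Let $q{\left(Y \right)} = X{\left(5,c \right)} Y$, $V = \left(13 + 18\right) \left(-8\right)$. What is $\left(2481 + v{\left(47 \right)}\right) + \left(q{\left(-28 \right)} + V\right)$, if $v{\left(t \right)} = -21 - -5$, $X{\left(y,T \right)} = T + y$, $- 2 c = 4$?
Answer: $2133$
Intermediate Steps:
$c = -2$ ($c = \left(- \frac{1}{2}\right) 4 = -2$)
$v{\left(t \right)} = -16$ ($v{\left(t \right)} = -21 + 5 = -16$)
$V = -248$ ($V = 31 \left(-8\right) = -248$)
$q{\left(Y \right)} = 3 Y$ ($q{\left(Y \right)} = \left(-2 + 5\right) Y = 3 Y$)
$\left(2481 + v{\left(47 \right)}\right) + \left(q{\left(-28 \right)} + V\right) = \left(2481 - 16\right) + \left(3 \left(-28\right) - 248\right) = 2465 - 332 = 2133$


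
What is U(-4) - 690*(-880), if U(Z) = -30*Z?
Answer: 607320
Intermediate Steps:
U(-4) - 690*(-880) = -30*(-4) - 690*(-880) = 120 + 607200 = 607320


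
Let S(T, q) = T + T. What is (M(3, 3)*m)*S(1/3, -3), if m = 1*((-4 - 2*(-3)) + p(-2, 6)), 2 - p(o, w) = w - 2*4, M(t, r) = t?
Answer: 12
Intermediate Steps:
p(o, w) = 10 - w (p(o, w) = 2 - (w - 2*4) = 2 - (w - 8) = 2 - (-8 + w) = 2 + (8 - w) = 10 - w)
S(T, q) = 2*T
m = 6 (m = 1*((-4 - 2*(-3)) + (10 - 1*6)) = 1*((-4 + 6) + (10 - 6)) = 1*(2 + 4) = 1*6 = 6)
(M(3, 3)*m)*S(1/3, -3) = (3*6)*(2/3) = 18*(2*(⅓)) = 18*(⅔) = 12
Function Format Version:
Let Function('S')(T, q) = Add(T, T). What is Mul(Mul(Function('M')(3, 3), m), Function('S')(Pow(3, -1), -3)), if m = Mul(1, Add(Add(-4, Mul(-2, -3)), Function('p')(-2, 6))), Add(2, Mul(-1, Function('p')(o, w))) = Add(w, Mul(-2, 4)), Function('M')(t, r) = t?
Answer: 12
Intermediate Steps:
Function('p')(o, w) = Add(10, Mul(-1, w)) (Function('p')(o, w) = Add(2, Mul(-1, Add(w, Mul(-2, 4)))) = Add(2, Mul(-1, Add(w, -8))) = Add(2, Mul(-1, Add(-8, w))) = Add(2, Add(8, Mul(-1, w))) = Add(10, Mul(-1, w)))
Function('S')(T, q) = Mul(2, T)
m = 6 (m = Mul(1, Add(Add(-4, Mul(-2, -3)), Add(10, Mul(-1, 6)))) = Mul(1, Add(Add(-4, 6), Add(10, -6))) = Mul(1, Add(2, 4)) = Mul(1, 6) = 6)
Mul(Mul(Function('M')(3, 3), m), Function('S')(Pow(3, -1), -3)) = Mul(Mul(3, 6), Mul(2, Pow(3, -1))) = Mul(18, Mul(2, Rational(1, 3))) = Mul(18, Rational(2, 3)) = 12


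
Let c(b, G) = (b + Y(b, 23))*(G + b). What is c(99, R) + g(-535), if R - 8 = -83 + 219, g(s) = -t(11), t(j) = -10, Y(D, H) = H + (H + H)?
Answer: 40834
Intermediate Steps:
Y(D, H) = 3*H (Y(D, H) = H + 2*H = 3*H)
g(s) = 10 (g(s) = -1*(-10) = 10)
R = 144 (R = 8 + (-83 + 219) = 8 + 136 = 144)
c(b, G) = (69 + b)*(G + b) (c(b, G) = (b + 3*23)*(G + b) = (b + 69)*(G + b) = (69 + b)*(G + b))
c(99, R) + g(-535) = (99² + 69*144 + 69*99 + 144*99) + 10 = (9801 + 9936 + 6831 + 14256) + 10 = 40824 + 10 = 40834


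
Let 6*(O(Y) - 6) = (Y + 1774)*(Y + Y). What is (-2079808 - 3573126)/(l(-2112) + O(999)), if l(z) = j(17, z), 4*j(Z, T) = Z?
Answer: -22611736/3693677 ≈ -6.1217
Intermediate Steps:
j(Z, T) = Z/4
l(z) = 17/4 (l(z) = (1/4)*17 = 17/4)
O(Y) = 6 + Y*(1774 + Y)/3 (O(Y) = 6 + ((Y + 1774)*(Y + Y))/6 = 6 + ((1774 + Y)*(2*Y))/6 = 6 + (2*Y*(1774 + Y))/6 = 6 + Y*(1774 + Y)/3)
(-2079808 - 3573126)/(l(-2112) + O(999)) = (-2079808 - 3573126)/(17/4 + (6 + (1/3)*999**2 + (1774/3)*999)) = -5652934/(17/4 + (6 + (1/3)*998001 + 590742)) = -5652934/(17/4 + (6 + 332667 + 590742)) = -5652934/(17/4 + 923415) = -5652934/3693677/4 = -5652934*4/3693677 = -22611736/3693677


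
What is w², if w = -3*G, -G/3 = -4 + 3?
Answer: 81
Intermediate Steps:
G = 3 (G = -3*(-4 + 3) = -3*(-1) = 3)
w = -9 (w = -3*3 = -9)
w² = (-9)² = 81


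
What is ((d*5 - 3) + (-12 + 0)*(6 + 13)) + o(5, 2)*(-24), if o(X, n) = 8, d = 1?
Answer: -418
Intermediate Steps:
((d*5 - 3) + (-12 + 0)*(6 + 13)) + o(5, 2)*(-24) = ((1*5 - 3) + (-12 + 0)*(6 + 13)) + 8*(-24) = ((5 - 3) - 12*19) - 192 = (2 - 228) - 192 = -226 - 192 = -418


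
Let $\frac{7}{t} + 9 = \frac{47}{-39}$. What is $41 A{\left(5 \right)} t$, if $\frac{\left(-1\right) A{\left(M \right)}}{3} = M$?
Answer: $\frac{167895}{398} \approx 421.85$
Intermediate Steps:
$A{\left(M \right)} = - 3 M$
$t = - \frac{273}{398}$ ($t = \frac{7}{-9 + \frac{47}{-39}} = \frac{7}{-9 + 47 \left(- \frac{1}{39}\right)} = \frac{7}{-9 - \frac{47}{39}} = \frac{7}{- \frac{398}{39}} = 7 \left(- \frac{39}{398}\right) = - \frac{273}{398} \approx -0.68593$)
$41 A{\left(5 \right)} t = 41 \left(\left(-3\right) 5\right) \left(- \frac{273}{398}\right) = 41 \left(-15\right) \left(- \frac{273}{398}\right) = \left(-615\right) \left(- \frac{273}{398}\right) = \frac{167895}{398}$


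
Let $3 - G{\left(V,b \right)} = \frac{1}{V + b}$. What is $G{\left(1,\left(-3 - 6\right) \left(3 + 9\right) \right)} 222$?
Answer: $\frac{71484}{107} \approx 668.07$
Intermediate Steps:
$G{\left(V,b \right)} = 3 - \frac{1}{V + b}$
$G{\left(1,\left(-3 - 6\right) \left(3 + 9\right) \right)} 222 = \frac{-1 + 3 \cdot 1 + 3 \left(-3 - 6\right) \left(3 + 9\right)}{1 + \left(-3 - 6\right) \left(3 + 9\right)} 222 = \frac{-1 + 3 + 3 \left(\left(-9\right) 12\right)}{1 - 108} \cdot 222 = \frac{-1 + 3 + 3 \left(-108\right)}{1 - 108} \cdot 222 = \frac{-1 + 3 - 324}{-107} \cdot 222 = \left(- \frac{1}{107}\right) \left(-322\right) 222 = \frac{322}{107} \cdot 222 = \frac{71484}{107}$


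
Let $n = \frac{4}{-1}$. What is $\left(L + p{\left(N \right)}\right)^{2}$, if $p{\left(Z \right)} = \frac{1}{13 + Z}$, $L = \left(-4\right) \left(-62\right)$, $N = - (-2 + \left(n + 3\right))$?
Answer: $\frac{15752961}{256} \approx 61535.0$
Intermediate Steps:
$n = -4$ ($n = 4 \left(-1\right) = -4$)
$N = 3$ ($N = - (-2 + \left(-4 + 3\right)) = - (-2 - 1) = \left(-1\right) \left(-3\right) = 3$)
$L = 248$
$\left(L + p{\left(N \right)}\right)^{2} = \left(248 + \frac{1}{13 + 3}\right)^{2} = \left(248 + \frac{1}{16}\right)^{2} = \left(\frac{3969}{16}\right)^{2} = \frac{15752961}{256}$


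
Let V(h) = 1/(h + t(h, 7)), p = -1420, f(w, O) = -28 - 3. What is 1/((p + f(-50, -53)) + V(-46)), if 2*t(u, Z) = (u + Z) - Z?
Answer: -69/100120 ≈ -0.00068917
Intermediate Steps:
f(w, O) = -31
t(u, Z) = u/2 (t(u, Z) = ((u + Z) - Z)/2 = ((Z + u) - Z)/2 = u/2)
V(h) = 2/(3*h) (V(h) = 1/(h + h/2) = 1/(3*h/2) = 2/(3*h))
1/((p + f(-50, -53)) + V(-46)) = 1/((-1420 - 31) + (2/3)/(-46)) = 1/(-1451 + (2/3)*(-1/46)) = 1/(-1451 - 1/69) = 1/(-100120/69) = -69/100120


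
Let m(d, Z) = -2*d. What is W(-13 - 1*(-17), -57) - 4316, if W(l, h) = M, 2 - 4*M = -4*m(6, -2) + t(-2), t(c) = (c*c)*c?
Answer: -8651/2 ≈ -4325.5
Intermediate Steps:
t(c) = c³ (t(c) = c²*c = c³)
M = -19/2 (M = ½ - (-(-8)*6 + (-2)³)/4 = ½ - (-4*(-12) - 8)/4 = ½ - (48 - 8)/4 = ½ - ¼*40 = ½ - 10 = -19/2 ≈ -9.5000)
W(l, h) = -19/2
W(-13 - 1*(-17), -57) - 4316 = -19/2 - 4316 = -8651/2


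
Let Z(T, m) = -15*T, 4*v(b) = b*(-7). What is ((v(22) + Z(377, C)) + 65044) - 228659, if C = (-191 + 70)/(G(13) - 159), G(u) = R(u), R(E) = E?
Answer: -338617/2 ≈ -1.6931e+5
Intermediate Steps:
G(u) = u
v(b) = -7*b/4 (v(b) = (b*(-7))/4 = (-7*b)/4 = -7*b/4)
C = 121/146 (C = (-191 + 70)/(13 - 159) = -121/(-146) = -121*(-1/146) = 121/146 ≈ 0.82877)
((v(22) + Z(377, C)) + 65044) - 228659 = ((-7/4*22 - 15*377) + 65044) - 228659 = ((-77/2 - 5655) + 65044) - 228659 = (-11387/2 + 65044) - 228659 = 118701/2 - 228659 = -338617/2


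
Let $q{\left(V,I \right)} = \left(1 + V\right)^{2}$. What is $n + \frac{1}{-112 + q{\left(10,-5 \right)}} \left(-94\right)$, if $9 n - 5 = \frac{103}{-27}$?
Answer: $- \frac{2506}{243} \approx -10.313$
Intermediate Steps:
$n = \frac{32}{243}$ ($n = \frac{5}{9} + \frac{103 \frac{1}{-27}}{9} = \frac{5}{9} + \frac{103 \left(- \frac{1}{27}\right)}{9} = \frac{5}{9} + \frac{1}{9} \left(- \frac{103}{27}\right) = \frac{5}{9} - \frac{103}{243} = \frac{32}{243} \approx 0.13169$)
$n + \frac{1}{-112 + q{\left(10,-5 \right)}} \left(-94\right) = \frac{32}{243} + \frac{1}{-112 + \left(1 + 10\right)^{2}} \left(-94\right) = \frac{32}{243} + \frac{1}{-112 + 11^{2}} \left(-94\right) = \frac{32}{243} + \frac{1}{-112 + 121} \left(-94\right) = \frac{32}{243} + \frac{1}{9} \left(-94\right) = \frac{32}{243} - \frac{94}{9} = - \frac{2506}{243}$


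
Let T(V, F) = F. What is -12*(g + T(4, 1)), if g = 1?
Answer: -24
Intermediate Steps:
-12*(g + T(4, 1)) = -12*(1 + 1) = -12*2 = -24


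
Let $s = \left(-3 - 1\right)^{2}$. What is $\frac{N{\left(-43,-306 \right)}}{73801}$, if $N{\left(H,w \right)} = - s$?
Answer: $- \frac{16}{73801} \approx -0.0002168$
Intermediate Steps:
$s = 16$ ($s = \left(-4\right)^{2} = 16$)
$N{\left(H,w \right)} = -16$ ($N{\left(H,w \right)} = \left(-1\right) 16 = -16$)
$\frac{N{\left(-43,-306 \right)}}{73801} = - \frac{16}{73801}$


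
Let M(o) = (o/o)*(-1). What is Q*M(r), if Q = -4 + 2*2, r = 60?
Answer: 0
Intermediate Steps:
M(o) = -1 (M(o) = 1*(-1) = -1)
Q = 0 (Q = -4 + 4 = 0)
Q*M(r) = 0*(-1) = 0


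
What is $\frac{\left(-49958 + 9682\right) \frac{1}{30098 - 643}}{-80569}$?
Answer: $\frac{40276}{2373159895} \approx 1.6971 \cdot 10^{-5}$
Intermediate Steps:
$\frac{\left(-49958 + 9682\right) \frac{1}{30098 - 643}}{-80569} = - \frac{40276}{29455} \left(- \frac{1}{80569}\right) = \left(-40276\right) \frac{1}{29455} \left(- \frac{1}{80569}\right) = \left(- \frac{40276}{29455}\right) \left(- \frac{1}{80569}\right) = \frac{40276}{2373159895}$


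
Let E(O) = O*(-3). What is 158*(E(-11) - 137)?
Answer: -16432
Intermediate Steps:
E(O) = -3*O
158*(E(-11) - 137) = 158*(-3*(-11) - 137) = 158*(33 - 137) = 158*(-104) = -16432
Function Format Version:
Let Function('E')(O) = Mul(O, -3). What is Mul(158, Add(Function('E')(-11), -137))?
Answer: -16432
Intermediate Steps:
Function('E')(O) = Mul(-3, O)
Mul(158, Add(Function('E')(-11), -137)) = Mul(158, Add(Mul(-3, -11), -137)) = Mul(158, Add(33, -137)) = Mul(158, -104) = -16432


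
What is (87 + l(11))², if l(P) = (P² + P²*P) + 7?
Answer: 2390116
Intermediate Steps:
l(P) = 7 + P² + P³ (l(P) = (P² + P³) + 7 = 7 + P² + P³)
(87 + l(11))² = (87 + (7 + 11² + 11³))² = (87 + (7 + 121 + 1331))² = (87 + 1459)² = 1546² = 2390116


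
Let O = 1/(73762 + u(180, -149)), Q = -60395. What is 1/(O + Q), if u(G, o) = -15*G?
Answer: -71062/4291789489 ≈ -1.6558e-5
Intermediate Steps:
O = 1/71062 (O = 1/(73762 - 15*180) = 1/(73762 - 2700) = 1/71062 ≈ 1.4072e-5)
1/(O + Q) = 1/(1/71062 - 60395) = 1/(-4291789489/71062) = -71062/4291789489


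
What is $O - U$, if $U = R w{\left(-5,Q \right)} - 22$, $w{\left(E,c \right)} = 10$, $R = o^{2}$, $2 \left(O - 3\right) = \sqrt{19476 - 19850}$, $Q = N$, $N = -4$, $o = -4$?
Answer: $-135 + \frac{i \sqrt{374}}{2} \approx -135.0 + 9.6695 i$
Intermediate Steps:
$Q = -4$
$O = 3 + \frac{i \sqrt{374}}{2}$ ($O = 3 + \frac{\sqrt{19476 - 19850}}{2} = 3 + \frac{\sqrt{-374}}{2} = 3 + \frac{i \sqrt{374}}{2} \approx 3.0 + 9.6695 i$)
$R = 16$ ($R = \left(-4\right)^{2} = 16$)
$U = 138$ ($U = 16 \cdot 10 - 22 = 160 - 22 = 138$)
$O - U = \left(3 + \frac{i \sqrt{374}}{2}\right) - 138 = -135 + \frac{i \sqrt{374}}{2}$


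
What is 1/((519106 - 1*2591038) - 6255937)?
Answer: -1/8327869 ≈ -1.2008e-7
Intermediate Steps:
1/((519106 - 1*2591038) - 6255937) = 1/((519106 - 2591038) - 6255937) = 1/(-2071932 - 6255937) = 1/(-8327869) = -1/8327869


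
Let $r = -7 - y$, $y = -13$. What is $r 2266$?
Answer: $13596$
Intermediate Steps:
$r = 6$ ($r = -7 - -13 = -7 + 13 = 6$)
$r 2266 = 6 \cdot 2266 = 13596$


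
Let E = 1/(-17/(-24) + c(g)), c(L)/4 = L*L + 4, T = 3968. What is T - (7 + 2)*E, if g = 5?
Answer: 11114152/2801 ≈ 3967.9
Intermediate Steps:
c(L) = 16 + 4*L² (c(L) = 4*(L*L + 4) = 4*(L² + 4) = 4*(4 + L²) = 16 + 4*L²)
E = 24/2801 (E = 1/(-17/(-24) + (16 + 4*5²)) = 1/(-17*(-1/24) + (16 + 4*25)) = 1/(17/24 + (16 + 100)) = 1/(17/24 + 116) = 1/(2801/24) = 24/2801 ≈ 0.0085684)
T - (7 + 2)*E = 3968 - (7 + 2)*24/2801 = 3968 - 9*24/2801 = 3968 - 1*216/2801 = 3968 - 216/2801 = 11114152/2801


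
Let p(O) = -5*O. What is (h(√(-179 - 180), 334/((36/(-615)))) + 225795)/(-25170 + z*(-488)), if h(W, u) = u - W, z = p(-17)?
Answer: -264107/79980 + I*√359/66650 ≈ -3.3022 + 0.00028428*I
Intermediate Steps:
z = 85 (z = -5*(-17) = 85)
(h(√(-179 - 180), 334/((36/(-615)))) + 225795)/(-25170 + z*(-488)) = ((334/((36/(-615))) - √(-179 - 180)) + 225795)/(-25170 + 85*(-488)) = ((334/((36*(-1/615))) - √(-359)) + 225795)/(-25170 - 41480) = ((334/(-12/205) - I*√359) + 225795)/(-66650) = ((334*(-205/12) - I*√359) + 225795)*(-1/66650) = ((-34235/6 - I*√359) + 225795)*(-1/66650) = (1320535/6 - I*√359)*(-1/66650) = -264107/79980 + I*√359/66650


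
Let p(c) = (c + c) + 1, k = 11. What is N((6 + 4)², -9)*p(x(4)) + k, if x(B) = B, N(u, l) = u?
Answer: 911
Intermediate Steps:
p(c) = 1 + 2*c (p(c) = 2*c + 1 = 1 + 2*c)
N((6 + 4)², -9)*p(x(4)) + k = (6 + 4)²*(1 + 2*4) + 11 = 10²*(1 + 8) + 11 = 100*9 + 11 = 900 + 11 = 911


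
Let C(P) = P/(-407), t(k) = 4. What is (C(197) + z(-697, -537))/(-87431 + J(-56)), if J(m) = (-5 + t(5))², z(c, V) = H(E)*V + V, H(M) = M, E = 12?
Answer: 1420732/17792005 ≈ 0.079852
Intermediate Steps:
z(c, V) = 13*V (z(c, V) = 12*V + V = 13*V)
C(P) = -P/407 (C(P) = P*(-1/407) = -P/407)
J(m) = 1 (J(m) = (-5 + 4)² = (-1)² = 1)
(C(197) + z(-697, -537))/(-87431 + J(-56)) = (-1/407*197 + 13*(-537))/(-87431 + 1) = (-197/407 - 6981)/(-87430) = -2841464/407*(-1/87430) = 1420732/17792005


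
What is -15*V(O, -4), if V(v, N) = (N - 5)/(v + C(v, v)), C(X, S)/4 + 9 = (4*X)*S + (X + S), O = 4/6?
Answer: -1215/206 ≈ -5.8981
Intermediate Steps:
O = 2/3 (O = 4*(1/6) = 2/3 ≈ 0.66667)
C(X, S) = -36 + 4*S + 4*X + 16*S*X (C(X, S) = -36 + 4*((4*X)*S + (X + S)) = -36 + 4*(4*S*X + (S + X)) = -36 + 4*(S + X + 4*S*X) = -36 + (4*S + 4*X + 16*S*X) = -36 + 4*S + 4*X + 16*S*X)
V(v, N) = (-5 + N)/(-36 + 9*v + 16*v**2) (V(v, N) = (N - 5)/(v + (-36 + 4*v + 4*v + 16*v*v)) = (-5 + N)/(v + (-36 + 4*v + 4*v + 16*v**2)) = (-5 + N)/(v + (-36 + 8*v + 16*v**2)) = (-5 + N)/(-36 + 9*v + 16*v**2))
-15*V(O, -4) = -15*(-5 - 4)/(-36 + 9*(2/3) + 16*(2/3)**2) = -15*(-9)/(-36 + 6 + 16*(4/9)) = -15*(-9)/(-36 + 6 + 64/9) = -15*(-9)/(-206/9) = -(-135)*(-9)/206 = -15*81/206 = -1215/206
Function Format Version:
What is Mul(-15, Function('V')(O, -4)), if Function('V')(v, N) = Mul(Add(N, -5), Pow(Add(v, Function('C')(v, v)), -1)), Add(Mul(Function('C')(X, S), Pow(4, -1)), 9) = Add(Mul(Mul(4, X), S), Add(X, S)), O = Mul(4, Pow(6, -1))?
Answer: Rational(-1215, 206) ≈ -5.8981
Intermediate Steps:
O = Rational(2, 3) (O = Mul(4, Rational(1, 6)) = Rational(2, 3) ≈ 0.66667)
Function('C')(X, S) = Add(-36, Mul(4, S), Mul(4, X), Mul(16, S, X)) (Function('C')(X, S) = Add(-36, Mul(4, Add(Mul(Mul(4, X), S), Add(X, S)))) = Add(-36, Mul(4, Add(Mul(4, S, X), Add(S, X)))) = Add(-36, Mul(4, Add(S, X, Mul(4, S, X)))) = Add(-36, Add(Mul(4, S), Mul(4, X), Mul(16, S, X))) = Add(-36, Mul(4, S), Mul(4, X), Mul(16, S, X)))
Function('V')(v, N) = Mul(Pow(Add(-36, Mul(9, v), Mul(16, Pow(v, 2))), -1), Add(-5, N)) (Function('V')(v, N) = Mul(Add(N, -5), Pow(Add(v, Add(-36, Mul(4, v), Mul(4, v), Mul(16, v, v))), -1)) = Mul(Add(-5, N), Pow(Add(v, Add(-36, Mul(4, v), Mul(4, v), Mul(16, Pow(v, 2)))), -1)) = Mul(Add(-5, N), Pow(Add(v, Add(-36, Mul(8, v), Mul(16, Pow(v, 2)))), -1)) = Mul(Add(-5, N), Pow(Add(-36, Mul(9, v), Mul(16, Pow(v, 2))), -1)) = Mul(Pow(Add(-36, Mul(9, v), Mul(16, Pow(v, 2))), -1), Add(-5, N)))
Mul(-15, Function('V')(O, -4)) = Mul(-15, Mul(Pow(Add(-36, Mul(9, Rational(2, 3)), Mul(16, Pow(Rational(2, 3), 2))), -1), Add(-5, -4))) = Mul(-15, Mul(Pow(Add(-36, 6, Mul(16, Rational(4, 9))), -1), -9)) = Mul(-15, Mul(Pow(Add(-36, 6, Rational(64, 9)), -1), -9)) = Mul(-15, Mul(Pow(Rational(-206, 9), -1), -9)) = Mul(-15, Mul(Rational(-9, 206), -9)) = Mul(-15, Rational(81, 206)) = Rational(-1215, 206)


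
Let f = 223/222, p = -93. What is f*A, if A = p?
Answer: -6913/74 ≈ -93.419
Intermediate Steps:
A = -93
f = 223/222 (f = 223*(1/222) = 223/222 ≈ 1.0045)
f*A = (223/222)*(-93) = -6913/74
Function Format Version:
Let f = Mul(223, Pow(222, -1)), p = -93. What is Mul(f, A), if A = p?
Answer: Rational(-6913, 74) ≈ -93.419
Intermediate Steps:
A = -93
f = Rational(223, 222) (f = Mul(223, Rational(1, 222)) = Rational(223, 222) ≈ 1.0045)
Mul(f, A) = Mul(Rational(223, 222), -93) = Rational(-6913, 74)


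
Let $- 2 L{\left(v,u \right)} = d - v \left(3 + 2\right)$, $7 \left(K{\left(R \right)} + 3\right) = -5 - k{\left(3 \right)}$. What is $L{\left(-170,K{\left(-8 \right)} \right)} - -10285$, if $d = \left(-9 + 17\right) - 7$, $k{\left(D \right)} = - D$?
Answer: $\frac{19719}{2} \approx 9859.5$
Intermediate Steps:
$d = 1$ ($d = 8 - 7 = 1$)
$K{\left(R \right)} = - \frac{23}{7}$ ($K{\left(R \right)} = -3 + \frac{-5 - \left(-1\right) 3}{7} = -3 + \frac{-5 - -3}{7} = -3 + \frac{-5 + 3}{7} = -3 + \frac{1}{7} \left(-2\right) = -3 - \frac{2}{7} = - \frac{23}{7}$)
$L{\left(v,u \right)} = - \frac{1}{2} + \frac{5 v}{2}$ ($L{\left(v,u \right)} = - \frac{1 - v \left(3 + 2\right)}{2} = - \frac{1 - v 5}{2} = - \frac{1 - 5 v}{2} = - \frac{1}{2} + \frac{5 v}{2}$)
$L{\left(-170,K{\left(-8 \right)} \right)} - -10285 = \left(- \frac{1}{2} + \frac{5}{2} \left(-170\right)\right) - -10285 = \left(- \frac{1}{2} - 425\right) + 10285 = - \frac{851}{2} + 10285 = \frac{19719}{2}$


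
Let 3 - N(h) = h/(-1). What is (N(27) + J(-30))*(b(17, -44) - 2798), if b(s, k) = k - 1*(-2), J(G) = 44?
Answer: -210160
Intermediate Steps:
N(h) = 3 + h (N(h) = 3 - h/(-1) = 3 - h*(-1) = 3 - (-1)*h = 3 + h)
b(s, k) = 2 + k (b(s, k) = k + 2 = 2 + k)
(N(27) + J(-30))*(b(17, -44) - 2798) = ((3 + 27) + 44)*((2 - 44) - 2798) = (30 + 44)*(-42 - 2798) = 74*(-2840) = -210160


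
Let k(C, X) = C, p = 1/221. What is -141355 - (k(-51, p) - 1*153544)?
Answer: 12240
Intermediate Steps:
p = 1/221 ≈ 0.0045249
-141355 - (k(-51, p) - 1*153544) = -141355 - (-51 - 1*153544) = -141355 - (-51 - 153544) = -141355 - 1*(-153595) = -141355 + 153595 = 12240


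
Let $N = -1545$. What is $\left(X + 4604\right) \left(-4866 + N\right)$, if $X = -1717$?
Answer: $-18508557$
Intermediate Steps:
$\left(X + 4604\right) \left(-4866 + N\right) = \left(-1717 + 4604\right) \left(-4866 - 1545\right) = 2887 \left(-6411\right) = -18508557$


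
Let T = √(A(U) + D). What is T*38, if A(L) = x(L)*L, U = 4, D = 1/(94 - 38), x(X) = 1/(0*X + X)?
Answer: 19*√798/14 ≈ 38.338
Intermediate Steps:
x(X) = 1/X (x(X) = 1/(0 + X) = 1/X)
D = 1/56 ≈ 0.017857
A(L) = 1 (A(L) = L/L = 1)
T = √798/28 (T = √(1 + 1/56) = √(57/56) = √798/28 ≈ 1.0089)
T*38 = (√798/28)*38 = 19*√798/14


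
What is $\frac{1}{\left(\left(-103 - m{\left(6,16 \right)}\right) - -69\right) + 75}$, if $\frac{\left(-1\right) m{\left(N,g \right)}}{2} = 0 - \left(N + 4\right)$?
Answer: $\frac{1}{21} \approx 0.047619$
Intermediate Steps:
$m{\left(N,g \right)} = 8 + 2 N$ ($m{\left(N,g \right)} = - 2 \left(0 - \left(N + 4\right)\right) = - 2 \left(0 - \left(4 + N\right)\right) = - 2 \left(-4 - N\right) = 8 + 2 N$)
$\frac{1}{\left(\left(-103 - m{\left(6,16 \right)}\right) - -69\right) + 75} = \frac{1}{\left(\left(-103 - \left(8 + 2 \cdot 6\right)\right) - -69\right) + 75} = \frac{1}{\left(\left(-103 - \left(8 + 12\right)\right) + 69\right) + 75} = \frac{1}{\left(\left(-103 - 20\right) + 69\right) + 75} = \frac{1}{\left(-123 + 69\right) + 75} = \frac{1}{-54 + 75} = \frac{1}{21}$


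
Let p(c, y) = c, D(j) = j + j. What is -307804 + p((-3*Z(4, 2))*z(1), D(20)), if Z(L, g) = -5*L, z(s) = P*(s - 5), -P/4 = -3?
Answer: -310684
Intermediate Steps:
P = 12 (P = -4*(-3) = 12)
z(s) = -60 + 12*s (z(s) = 12*(s - 5) = 12*(-5 + s) = -60 + 12*s)
D(j) = 2*j
-307804 + p((-3*Z(4, 2))*z(1), D(20)) = -307804 + (-(-15)*4)*(-60 + 12*1) = -307804 + (-3*(-20))*(-60 + 12) = -307804 + 60*(-48) = -307804 - 2880 = -310684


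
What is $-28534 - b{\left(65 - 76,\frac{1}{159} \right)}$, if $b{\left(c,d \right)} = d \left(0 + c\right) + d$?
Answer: $- \frac{4536896}{159} \approx -28534.0$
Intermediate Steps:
$b{\left(c,d \right)} = d + c d$ ($b{\left(c,d \right)} = d c + d = c d + d = d + c d$)
$-28534 - b{\left(65 - 76,\frac{1}{159} \right)} = -28534 - \frac{1 + \left(65 - 76\right)}{159} = -28534 - \frac{1 - 11}{159} = -28534 - \frac{1}{159} \left(-10\right) = -28534 - - \frac{10}{159} = -28534 + \frac{10}{159} = - \frac{4536896}{159}$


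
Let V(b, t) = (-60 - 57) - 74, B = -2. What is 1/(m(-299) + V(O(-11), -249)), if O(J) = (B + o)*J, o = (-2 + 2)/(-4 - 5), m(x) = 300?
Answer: 1/109 ≈ 0.0091743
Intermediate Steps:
o = 0 (o = 0/(-9) = 0*(-⅑) = 0)
O(J) = -2*J (O(J) = (-2 + 0)*J = -2*J)
V(b, t) = -191 (V(b, t) = -117 - 74 = -191)
1/(m(-299) + V(O(-11), -249)) = 1/(300 - 191) = 1/109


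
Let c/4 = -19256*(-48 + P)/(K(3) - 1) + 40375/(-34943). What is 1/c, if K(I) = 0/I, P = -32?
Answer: -34943/215316132060 ≈ -1.6229e-7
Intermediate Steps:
K(I) = 0
c = -215316132060/34943 (c = 4*(-19256*(-48 - 32)/(0 - 1) + 40375/(-34943)) = 4*(-19256/(-1/(-80)) + 40375*(-1/34943)) = 4*(-19256/((-1/80*(-1))) - 40375/34943) = 4*(-19256/1/80 - 40375/34943) = 4*(-19256*80 - 40375/34943) = 4*(-1540480 - 40375/34943) = 4*(-53829033015/34943) = -215316132060/34943 ≈ -6.1619e+6)
1/c = 1/(-215316132060/34943) = -34943/215316132060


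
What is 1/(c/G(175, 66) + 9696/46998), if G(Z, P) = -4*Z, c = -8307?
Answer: 111900/1351019 ≈ 0.082826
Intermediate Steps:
1/(c/G(175, 66) + 9696/46998) = 1/(-8307/((-4*175)) + 9696/46998) = 1/(-8307/(-700) + 9696*(1/46998)) = 1/(-8307*(-1/700) + 1616/7833) = 1/(8307/700 + 1616/7833) = 1/(1351019/111900) = 111900/1351019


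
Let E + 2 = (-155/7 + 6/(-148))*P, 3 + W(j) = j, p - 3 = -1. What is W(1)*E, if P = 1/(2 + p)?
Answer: 15635/1036 ≈ 15.092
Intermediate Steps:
p = 2 (p = 3 - 1 = 2)
W(j) = -3 + j
P = ¼ (P = 1/(2 + 2) = 1/4 = ¼ ≈ 0.25000)
E = -15635/2072 (E = -2 + (-155/7 + 6/(-148))*(¼) = -2 + (-155*⅐ + 6*(-1/148))*(¼) = -2 + (-155/7 - 3/74)*(¼) = -2 - 11491/518*¼ = -2 - 11491/2072 = -15635/2072 ≈ -7.5459)
W(1)*E = (-3 + 1)*(-15635/2072) = -2*(-15635/2072) = 15635/1036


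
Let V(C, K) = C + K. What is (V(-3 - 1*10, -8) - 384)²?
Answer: 164025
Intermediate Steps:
(V(-3 - 1*10, -8) - 384)² = (((-3 - 1*10) - 8) - 384)² = (((-3 - 10) - 8) - 384)² = ((-13 - 8) - 384)² = (-21 - 384)² = (-405)² = 164025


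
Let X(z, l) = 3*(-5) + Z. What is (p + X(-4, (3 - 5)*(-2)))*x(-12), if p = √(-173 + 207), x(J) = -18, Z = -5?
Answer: 360 - 18*√34 ≈ 255.04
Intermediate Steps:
X(z, l) = -20 (X(z, l) = 3*(-5) - 5 = -15 - 5 = -20)
p = √34 ≈ 5.8309
(p + X(-4, (3 - 5)*(-2)))*x(-12) = (√34 - 20)*(-18) = (-20 + √34)*(-18) = 360 - 18*√34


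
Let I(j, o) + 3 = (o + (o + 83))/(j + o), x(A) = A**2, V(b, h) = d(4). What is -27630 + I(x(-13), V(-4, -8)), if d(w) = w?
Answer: -4780418/173 ≈ -27632.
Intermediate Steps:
V(b, h) = 4
I(j, o) = -3 + (83 + 2*o)/(j + o) (I(j, o) = -3 + (o + (o + 83))/(j + o) = -3 + (o + (83 + o))/(j + o) = -3 + (83 + 2*o)/(j + o))
-27630 + I(x(-13), V(-4, -8)) = -27630 + (83 - 1*4 - 3*(-13)**2)/((-13)**2 + 4) = -27630 + (83 - 4 - 3*169)/(169 + 4) = -27630 + (83 - 4 - 507)/173 = -27630 + (1/173)*(-428) = -27630 - 428/173 = -4780418/173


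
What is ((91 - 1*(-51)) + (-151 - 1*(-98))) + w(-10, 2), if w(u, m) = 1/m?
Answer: 179/2 ≈ 89.500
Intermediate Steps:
((91 - 1*(-51)) + (-151 - 1*(-98))) + w(-10, 2) = ((91 - 1*(-51)) + (-151 - 1*(-98))) + 1/2 = ((91 + 51) + (-151 + 98)) + ½ = (142 - 53) + ½ = 89 + ½ = 179/2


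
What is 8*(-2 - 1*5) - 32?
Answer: -88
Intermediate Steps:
8*(-2 - 1*5) - 32 = 8*(-2 - 5) - 32 = 8*(-7) - 32 = -56 - 32 = -88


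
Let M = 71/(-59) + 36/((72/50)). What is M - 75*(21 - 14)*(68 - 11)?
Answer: -1764171/59 ≈ -29901.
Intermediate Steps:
M = 1404/59 (M = 71*(-1/59) + 36/((72*(1/50))) = -71/59 + 36/(36/25) = -71/59 + 36*(25/36) = -71/59 + 25 = 1404/59 ≈ 23.797)
M - 75*(21 - 14)*(68 - 11) = 1404/59 - 75*(21 - 14)*(68 - 11) = 1404/59 - 525*57 = 1404/59 - 75*399 = 1404/59 - 29925 = -1764171/59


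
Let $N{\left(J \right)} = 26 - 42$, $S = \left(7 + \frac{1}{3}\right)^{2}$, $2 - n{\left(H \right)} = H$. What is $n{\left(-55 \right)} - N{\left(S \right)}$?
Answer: $73$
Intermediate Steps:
$n{\left(H \right)} = 2 - H$
$S = \frac{484}{9}$ ($S = \left(7 + \frac{1}{3}\right)^{2} = \left(\frac{22}{3}\right)^{2} = \frac{484}{9} \approx 53.778$)
$N{\left(J \right)} = -16$
$n{\left(-55 \right)} - N{\left(S \right)} = \left(2 - -55\right) - -16 = \left(2 + 55\right) + 16 = 57 + 16 = 73$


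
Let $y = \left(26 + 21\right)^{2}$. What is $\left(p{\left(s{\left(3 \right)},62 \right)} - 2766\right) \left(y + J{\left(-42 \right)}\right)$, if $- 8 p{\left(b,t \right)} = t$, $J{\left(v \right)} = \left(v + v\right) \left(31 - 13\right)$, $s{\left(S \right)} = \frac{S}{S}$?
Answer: $- \frac{7733215}{4} \approx -1.9333 \cdot 10^{6}$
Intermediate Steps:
$s{\left(S \right)} = 1$
$y = 2209$ ($y = 47^{2} = 2209$)
$J{\left(v \right)} = 36 v$ ($J{\left(v \right)} = 2 v 18 = 36 v$)
$p{\left(b,t \right)} = - \frac{t}{8}$
$\left(p{\left(s{\left(3 \right)},62 \right)} - 2766\right) \left(y + J{\left(-42 \right)}\right) = \left(\left(- \frac{1}{8}\right) 62 - 2766\right) \left(2209 + 36 \left(-42\right)\right) = \left(- \frac{31}{4} - 2766\right) \left(2209 - 1512\right) = \left(- \frac{11095}{4}\right) 697 = - \frac{7733215}{4}$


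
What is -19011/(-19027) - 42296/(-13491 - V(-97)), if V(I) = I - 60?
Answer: 529129333/126853009 ≈ 4.1712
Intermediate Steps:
V(I) = -60 + I
-19011/(-19027) - 42296/(-13491 - V(-97)) = -19011/(-19027) - 42296/(-13491 - (-60 - 97)) = -19011*(-1/19027) - 42296/(-13491 - 1*(-157)) = 19011/19027 - 42296/(-13491 + 157) = 19011/19027 - 42296/(-13334) = 19011/19027 - 42296*(-1/13334) = 19011/19027 + 21148/6667 = 529129333/126853009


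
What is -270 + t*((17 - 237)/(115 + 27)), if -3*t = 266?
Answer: -28250/213 ≈ -132.63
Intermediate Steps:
t = -266/3 (t = -1/3*266 = -266/3 ≈ -88.667)
-270 + t*((17 - 237)/(115 + 27)) = -270 - 266*(17 - 237)/(3*(115 + 27)) = -270 - (-58520)/(3*142) = -270 - 266/3*(-110/71) = -270 + 29260/213 = -28250/213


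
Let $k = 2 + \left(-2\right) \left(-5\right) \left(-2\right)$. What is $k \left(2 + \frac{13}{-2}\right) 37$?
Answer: $2997$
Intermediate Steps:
$k = -18$ ($k = 2 + 10 \left(-2\right) = 2 - 20 = -18$)
$k \left(2 + \frac{13}{-2}\right) 37 = - 18 \left(2 + \frac{13}{-2}\right) 37 = - 18 \left(2 + 13 \left(- \frac{1}{2}\right)\right) 37 = - 18 \left(2 - \frac{13}{2}\right) 37 = \left(-18\right) \left(- \frac{9}{2}\right) 37 = 81 \cdot 37 = 2997$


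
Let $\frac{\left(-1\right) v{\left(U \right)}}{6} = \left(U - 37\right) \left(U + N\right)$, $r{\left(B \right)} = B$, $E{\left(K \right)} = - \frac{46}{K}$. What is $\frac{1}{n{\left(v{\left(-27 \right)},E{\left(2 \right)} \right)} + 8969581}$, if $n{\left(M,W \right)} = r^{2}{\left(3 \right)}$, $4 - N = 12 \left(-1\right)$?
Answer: $\frac{1}{8969590} \approx 1.1149 \cdot 10^{-7}$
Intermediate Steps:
$N = 16$ ($N = 4 - 12 \left(-1\right) = 4 - -12 = 4 + 12 = 16$)
$v{\left(U \right)} = - 6 \left(-37 + U\right) \left(16 + U\right)$ ($v{\left(U \right)} = - 6 \left(U - 37\right) \left(U + 16\right) = - 6 \left(-37 + U\right) \left(16 + U\right)$)
$n{\left(M,W \right)} = 9$ ($n{\left(M,W \right)} = 3^{2} = 9$)
$\frac{1}{n{\left(v{\left(-27 \right)},E{\left(2 \right)} \right)} + 8969581} = \frac{1}{9 + 8969581} = \frac{1}{8969590}$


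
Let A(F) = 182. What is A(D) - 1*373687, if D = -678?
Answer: -373505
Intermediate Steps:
A(D) - 1*373687 = 182 - 1*373687 = 182 - 373687 = -373505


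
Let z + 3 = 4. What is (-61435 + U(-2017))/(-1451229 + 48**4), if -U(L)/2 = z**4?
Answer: -20479/1285729 ≈ -0.015928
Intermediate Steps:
z = 1 (z = -3 + 4 = 1)
U(L) = -2 (U(L) = -2*1**4 = -2*1 = -2)
(-61435 + U(-2017))/(-1451229 + 48**4) = (-61435 - 2)/(-1451229 + 48**4) = -61437/(-1451229 + 5308416) = -61437/3857187 = -61437*1/3857187 = -20479/1285729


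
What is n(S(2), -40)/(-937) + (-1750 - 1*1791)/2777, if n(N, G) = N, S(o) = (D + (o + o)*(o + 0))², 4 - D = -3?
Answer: -3942742/2602049 ≈ -1.5152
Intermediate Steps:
D = 7 (D = 4 - 1*(-3) = 4 + 3 = 7)
S(o) = (7 + 2*o²)² (S(o) = (7 + (o + o)*(o + 0))² = (7 + (2*o)*o)² = (7 + 2*o²)²)
n(S(2), -40)/(-937) + (-1750 - 1*1791)/2777 = (7 + 2*2²)²/(-937) + (-1750 - 1*1791)/2777 = (7 + 2*4)²*(-1/937) + (-1750 - 1791)*(1/2777) = (7 + 8)²*(-1/937) - 3541*1/2777 = 15²*(-1/937) - 3541/2777 = 225*(-1/937) - 3541/2777 = -225/937 - 3541/2777 = -3942742/2602049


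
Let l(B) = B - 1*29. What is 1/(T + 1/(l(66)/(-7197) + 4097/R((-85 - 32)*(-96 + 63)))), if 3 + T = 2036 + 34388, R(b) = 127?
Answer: 29481410/1073743347629 ≈ 2.7457e-5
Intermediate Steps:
l(B) = -29 + B (l(B) = B - 29 = -29 + B)
T = 36421 (T = -3 + (2036 + 34388) = -3 + 36424 = 36421)
1/(T + 1/(l(66)/(-7197) + 4097/R((-85 - 32)*(-96 + 63)))) = 1/(36421 + 1/((-29 + 66)/(-7197) + 4097/127)) = 1/(36421 + 1/(37*(-1/7197) + 4097*(1/127))) = 1/(36421 + 1/(-37/7197 + 4097/127)) = 1/(36421 + 1/(29481410/914019)) = 1/(36421 + 914019/29481410) = 1/(1073743347629/29481410) = 29481410/1073743347629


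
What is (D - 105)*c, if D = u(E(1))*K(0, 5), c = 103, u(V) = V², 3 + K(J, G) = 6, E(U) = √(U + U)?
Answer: -10197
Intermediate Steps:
E(U) = √2*√U (E(U) = √(2*U) = √2*√U)
K(J, G) = 3 (K(J, G) = -3 + 6 = 3)
D = 6 (D = (√2*√1)²*3 = (√2*1)²*3 = (√2)²*3 = 2*3 = 6)
(D - 105)*c = (6 - 105)*103 = -99*103 = -10197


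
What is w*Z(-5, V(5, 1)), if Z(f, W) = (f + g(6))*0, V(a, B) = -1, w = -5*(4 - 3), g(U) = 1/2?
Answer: 0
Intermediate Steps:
g(U) = 1/2
w = -5 (w = -5*1 = -5)
Z(f, W) = 0 (Z(f, W) = (f + 1/2)*0 = (1/2 + f)*0 = 0)
w*Z(-5, V(5, 1)) = -5*0 = 0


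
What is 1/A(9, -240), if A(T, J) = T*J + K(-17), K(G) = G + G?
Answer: -1/2194 ≈ -0.00045579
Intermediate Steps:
K(G) = 2*G
A(T, J) = -34 + J*T (A(T, J) = T*J + 2*(-17) = J*T - 34 = -34 + J*T)
1/A(9, -240) = 1/(-34 - 240*9) = 1/(-34 - 2160) = 1/(-2194) = -1/2194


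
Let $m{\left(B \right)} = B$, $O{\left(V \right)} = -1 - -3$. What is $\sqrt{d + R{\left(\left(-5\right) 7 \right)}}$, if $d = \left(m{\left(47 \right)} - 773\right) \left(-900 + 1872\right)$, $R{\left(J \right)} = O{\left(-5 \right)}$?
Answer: $i \sqrt{705670} \approx 840.04 i$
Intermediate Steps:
$O{\left(V \right)} = 2$ ($O{\left(V \right)} = -1 + 3 = 2$)
$R{\left(J \right)} = 2$
$d = -705672$ ($d = \left(47 - 773\right) \left(-900 + 1872\right) = \left(-726\right) 972 = -705672$)
$\sqrt{d + R{\left(\left(-5\right) 7 \right)}} = \sqrt{-705672 + 2} = \sqrt{-705670} = i \sqrt{705670}$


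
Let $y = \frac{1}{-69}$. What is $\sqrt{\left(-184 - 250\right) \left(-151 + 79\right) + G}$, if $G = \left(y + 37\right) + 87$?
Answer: $\frac{\sqrt{149362023}}{69} \approx 177.12$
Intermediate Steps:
$y = - \frac{1}{69} \approx -0.014493$
$G = \frac{8555}{69}$ ($G = \left(- \frac{1}{69} + 37\right) + 87 = \frac{2552}{69} + 87 = \frac{8555}{69} \approx 123.99$)
$\sqrt{\left(-184 - 250\right) \left(-151 + 79\right) + G} = \sqrt{\left(-184 - 250\right) \left(-151 + 79\right) + \frac{8555}{69}} = \sqrt{\left(-434\right) \left(-72\right) + \frac{8555}{69}} = \sqrt{31248 + \frac{8555}{69}} = \sqrt{\frac{2164667}{69}} = \frac{\sqrt{149362023}}{69}$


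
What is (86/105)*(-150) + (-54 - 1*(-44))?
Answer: -930/7 ≈ -132.86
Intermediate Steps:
(86/105)*(-150) + (-54 - 1*(-44)) = (86*(1/105))*(-150) + (-54 + 44) = (86/105)*(-150) - 10 = -860/7 - 10 = -930/7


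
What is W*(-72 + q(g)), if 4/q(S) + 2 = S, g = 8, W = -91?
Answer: 19474/3 ≈ 6491.3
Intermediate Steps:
q(S) = 4/(-2 + S)
W*(-72 + q(g)) = -91*(-72 + 4/(-2 + 8)) = -91*(-72 + 4/6) = -91*(-72 + 4*(⅙)) = -91*(-72 + ⅔) = -91*(-214/3) = 19474/3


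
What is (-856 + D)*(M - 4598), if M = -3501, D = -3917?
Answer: 38656527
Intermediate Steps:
(-856 + D)*(M - 4598) = (-856 - 3917)*(-3501 - 4598) = -4773*(-8099) = 38656527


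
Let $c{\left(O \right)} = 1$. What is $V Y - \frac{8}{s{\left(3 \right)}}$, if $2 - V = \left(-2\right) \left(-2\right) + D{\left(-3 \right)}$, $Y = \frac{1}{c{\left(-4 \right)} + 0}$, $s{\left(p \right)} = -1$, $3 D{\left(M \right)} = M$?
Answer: $7$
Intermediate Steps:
$D{\left(M \right)} = \frac{M}{3}$
$Y = 1$ ($Y = \frac{1}{1 + 0} = 1^{-1} = 1$)
$V = -1$ ($V = 2 - \left(\left(-2\right) \left(-2\right) + \frac{1}{3} \left(-3\right)\right) = 2 - \left(4 - 1\right) = 2 - 3 = -1$)
$V Y - \frac{8}{s{\left(3 \right)}} = \left(-1\right) 1 - \frac{8}{-1} = -1 - -8 = -1 + 8 = 7$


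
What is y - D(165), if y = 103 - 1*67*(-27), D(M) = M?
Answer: 1747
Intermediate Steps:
y = 1912 (y = 103 - 67*(-27) = 103 + 1809 = 1912)
y - D(165) = 1912 - 1*165 = 1912 - 165 = 1747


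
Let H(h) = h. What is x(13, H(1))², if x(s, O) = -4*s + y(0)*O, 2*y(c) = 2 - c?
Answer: 2601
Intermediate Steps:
y(c) = 1 - c/2 (y(c) = (2 - c)/2 = 1 - c/2)
x(s, O) = O - 4*s (x(s, O) = -4*s + (1 - ½*0)*O = -4*s + (1 + 0)*O = -4*s + 1*O = -4*s + O = O - 4*s)
x(13, H(1))² = (1 - 4*13)² = (1 - 52)² = (-51)² = 2601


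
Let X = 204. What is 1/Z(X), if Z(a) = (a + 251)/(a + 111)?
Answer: 9/13 ≈ 0.69231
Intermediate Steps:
Z(a) = (251 + a)/(111 + a)
1/Z(X) = 1/((251 + 204)/(111 + 204)) = 1/(455/315) = 1/((1/315)*455) = 1/(13/9) = 9/13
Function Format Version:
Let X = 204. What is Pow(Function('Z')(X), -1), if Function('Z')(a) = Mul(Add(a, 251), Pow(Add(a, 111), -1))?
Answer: Rational(9, 13) ≈ 0.69231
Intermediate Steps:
Function('Z')(a) = Mul(Pow(Add(111, a), -1), Add(251, a)) (Function('Z')(a) = Mul(Add(251, a), Pow(Add(111, a), -1)) = Mul(Pow(Add(111, a), -1), Add(251, a)))
Pow(Function('Z')(X), -1) = Pow(Mul(Pow(Add(111, 204), -1), Add(251, 204)), -1) = Pow(Mul(Pow(315, -1), 455), -1) = Pow(Mul(Rational(1, 315), 455), -1) = Pow(Rational(13, 9), -1) = Rational(9, 13)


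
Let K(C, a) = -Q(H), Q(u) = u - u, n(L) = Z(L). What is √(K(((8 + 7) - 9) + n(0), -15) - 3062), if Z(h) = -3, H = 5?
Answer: I*√3062 ≈ 55.335*I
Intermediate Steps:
n(L) = -3
Q(u) = 0
K(C, a) = 0 (K(C, a) = -1*0 = 0)
√(K(((8 + 7) - 9) + n(0), -15) - 3062) = √(0 - 3062) = √(-3062) = I*√3062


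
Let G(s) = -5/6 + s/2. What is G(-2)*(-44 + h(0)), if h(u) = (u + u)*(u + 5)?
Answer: 242/3 ≈ 80.667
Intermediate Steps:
h(u) = 2*u*(5 + u) (h(u) = (2*u)*(5 + u) = 2*u*(5 + u))
G(s) = -⅚ + s/2 (G(s) = -5*⅙ + s*(½) = -⅚ + s/2)
G(-2)*(-44 + h(0)) = (-⅚ + (½)*(-2))*(-44 + 2*0*(5 + 0)) = (-⅚ - 1)*(-44 + 2*0*5) = -11*(-44 + 0)/6 = -11/6*(-44) = 242/3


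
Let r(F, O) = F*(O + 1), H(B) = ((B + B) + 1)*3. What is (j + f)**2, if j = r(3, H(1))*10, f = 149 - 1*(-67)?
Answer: 266256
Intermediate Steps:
H(B) = 3 + 6*B (H(B) = (2*B + 1)*3 = (1 + 2*B)*3 = 3 + 6*B)
r(F, O) = F*(1 + O)
f = 216 (f = 149 + 67 = 216)
j = 300 (j = (3*(1 + (3 + 6*1)))*10 = (3*(1 + (3 + 6)))*10 = (3*(1 + 9))*10 = (3*10)*10 = 30*10 = 300)
(j + f)**2 = (300 + 216)**2 = 516**2 = 266256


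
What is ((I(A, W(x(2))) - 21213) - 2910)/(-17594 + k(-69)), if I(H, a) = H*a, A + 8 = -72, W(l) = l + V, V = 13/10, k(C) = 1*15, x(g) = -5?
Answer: 23827/17579 ≈ 1.3554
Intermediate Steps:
k(C) = 15
V = 13/10 (V = 13*(⅒) = 13/10 ≈ 1.3000)
W(l) = 13/10 + l (W(l) = l + 13/10 = 13/10 + l)
A = -80 (A = -8 - 72 = -80)
((I(A, W(x(2))) - 21213) - 2910)/(-17594 + k(-69)) = ((-80*(13/10 - 5) - 21213) - 2910)/(-17594 + 15) = ((-80*(-37/10) - 21213) - 2910)/(-17579) = ((296 - 21213) - 2910)*(-1/17579) = (-20917 - 2910)*(-1/17579) = -23827*(-1/17579) = 23827/17579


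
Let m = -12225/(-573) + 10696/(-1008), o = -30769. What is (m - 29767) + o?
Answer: -208085899/3438 ≈ -60525.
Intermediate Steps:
m = 36869/3438 (m = -12225*(-1/573) + 10696*(-1/1008) = 4075/191 - 191/18 = 36869/3438 ≈ 10.724)
(m - 29767) + o = (36869/3438 - 29767) - 30769 = -102302077/3438 - 30769 = -208085899/3438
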